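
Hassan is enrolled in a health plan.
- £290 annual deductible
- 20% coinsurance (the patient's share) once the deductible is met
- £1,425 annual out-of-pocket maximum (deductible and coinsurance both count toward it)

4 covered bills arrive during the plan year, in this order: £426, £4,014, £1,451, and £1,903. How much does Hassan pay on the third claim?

#1 (£426): £290 finishes the deductible; £136 goes to coinsurance; patient's 20% is £27.20. Cost to patient: £317.20. OOP to date £317.20.
#2 (£4,014): 20% coinsurance on £4,014 = £802.80. Patient owes £802.80 (running OOP £1,120).
#3 (£1,451): deductible met; 20% of £1,451 = £290.20. Cost to patient: £290.20. OOP to date £1,410.20.

£290.20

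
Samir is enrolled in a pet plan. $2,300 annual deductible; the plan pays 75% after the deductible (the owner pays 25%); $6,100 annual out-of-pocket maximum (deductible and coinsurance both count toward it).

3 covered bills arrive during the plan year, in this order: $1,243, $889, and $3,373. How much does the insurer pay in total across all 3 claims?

$2,403.75

Claim 1 — $1,243: fully absorbed by the deductible. Cost to owner: $1,243. OOP to date $1,243. Insurer: $1,243 − $1,243 = $0.
Claim 2 — $889: fully absorbed by the deductible. Cost to owner: $889. OOP to date $2,132. Plan pays $889 − $889 = $0.
Claim 3 — $3,373: $168 to deductible, leaving $3,205; coinsurance $3,205 × 25% = $801.25. Owner owes $969.25 (running OOP $3,101.25). Insurer: $3,373 − $969.25 = $2,403.75.
Insurer total = bills − owner's total = $5,505 − $3,101.25 = $2,403.75.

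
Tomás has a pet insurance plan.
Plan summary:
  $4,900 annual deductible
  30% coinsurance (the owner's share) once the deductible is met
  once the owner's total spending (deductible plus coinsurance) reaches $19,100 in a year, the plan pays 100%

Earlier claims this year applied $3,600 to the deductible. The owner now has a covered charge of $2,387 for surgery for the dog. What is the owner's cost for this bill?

$1,626.10

Remaining deductible: $4,900 − $3,600 = $1,300.
After the $1,300 deductible portion, $2,387 − $1,300 = $1,087 is subject to coinsurance.
30% of $1,087 = $326.10 falls to the owner.
So the owner owes $1,300 + $326.10 = $1,626.10 before any cap.
Cumulative spending $3,600 + $1,626.10 = $5,226.10 stays under the $19,100 maximum.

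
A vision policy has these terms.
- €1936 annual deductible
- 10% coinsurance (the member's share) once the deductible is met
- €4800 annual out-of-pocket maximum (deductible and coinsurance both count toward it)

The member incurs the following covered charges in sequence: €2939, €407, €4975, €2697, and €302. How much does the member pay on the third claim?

€497.50

Claim 1 (€2939): €1936 to deductible, leaving €1003; member's 10% is €100.30. Cost to member: €2036.30. OOP to date €2036.30.
Claim 2 (€407): deductible met; 10% of €407 = €40.70. Member owes €40.70 (running OOP €2077).
Claim 3 (€4975): deductible met; 10% of €4975 = €497.50. Member pays €497.50; OOP now €2574.50.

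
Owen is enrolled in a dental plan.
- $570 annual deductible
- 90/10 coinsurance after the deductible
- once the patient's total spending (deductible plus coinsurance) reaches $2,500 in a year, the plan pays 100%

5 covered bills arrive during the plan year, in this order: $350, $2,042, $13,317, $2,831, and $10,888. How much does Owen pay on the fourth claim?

$283.10

#1 ($350): fully absorbed by the deductible. Patient owes $350 (running OOP $350).
#2 ($2,042): $220 finishes the deductible; $1,822 goes to coinsurance; coinsurance $1,822 × 10% = $182.20. Patient pays $402.20; OOP now $752.20.
#3 ($13,317): deductible met; 10% of $13,317 = $1,331.70. Patient owes $1,331.70 (running OOP $2,083.90).
#4 ($2,831): deductible already satisfied, so patient's share is 10% × $2,831 = $283.10. Cost to patient: $283.10. OOP to date $2,367.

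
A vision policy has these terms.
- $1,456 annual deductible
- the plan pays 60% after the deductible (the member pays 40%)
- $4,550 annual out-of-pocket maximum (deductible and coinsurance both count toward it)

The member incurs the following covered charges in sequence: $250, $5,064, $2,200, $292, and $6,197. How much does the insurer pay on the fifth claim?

$5,643

Claim 1 — $250: all of it applies to the deductible. Member pays $250; OOP now $250. Insurer: $250 − $250 = $0.
Claim 2 — $5,064: deductible takes $1,206, $3,858 remains; coinsurance $3,858 × 40% = $1,543.20. Cost to member: $2,749.20. OOP to date $2,999.20. Insurer: $5,064 − $2,749.20 = $2,314.80.
Claim 3 — $2,200: deductible already satisfied, so member's share is 40% × $2,200 = $880. Member owes $880 (running OOP $3,879.20). Plan pays $2,200 − $880 = $1,320.
Claim 4 — $292: 40% coinsurance on $292 = $116.80. Member pays $116.80; OOP now $3,996. Insurer: $292 − $116.80 = $175.20.
Claim 5 — $6,197: deductible already satisfied, so member's share is 40% × $6,197 = $2,478.80. That would push OOP to $6,474.80, over the $4,550 cap, so member pays $4,550 − $3,996 = $554. Insurer: $6,197 − $554 = $5,643.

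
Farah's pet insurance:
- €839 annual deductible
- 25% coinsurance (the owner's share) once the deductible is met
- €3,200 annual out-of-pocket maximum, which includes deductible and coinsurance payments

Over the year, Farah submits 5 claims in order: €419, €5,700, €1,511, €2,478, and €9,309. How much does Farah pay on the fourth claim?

€619.50

Bill 1, €419: all of it applies to the deductible. Owner pays €419; OOP now €419.
Bill 2, €5,700: deductible takes €420, €5,280 remains; 25% of €5,280 = €1,320. Owner owes €1,740 (running OOP €2,159).
Bill 3, €1,511: 25% coinsurance on €1,511 = €377.75. Owner owes €377.75 (running OOP €2,536.75).
Bill 4, €2,478: deductible met; 25% of €2,478 = €619.50. Owner pays €619.50; OOP now €3,156.25.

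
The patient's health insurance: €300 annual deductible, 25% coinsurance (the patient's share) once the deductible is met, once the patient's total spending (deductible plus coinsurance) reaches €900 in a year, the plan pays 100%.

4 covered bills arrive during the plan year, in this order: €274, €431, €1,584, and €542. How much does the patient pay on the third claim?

#1 (€274): all of it applies to the deductible. Cost to patient: €274. OOP to date €274.
#2 (€431): deductible takes €26, €405 remains; coinsurance €405 × 25% = €101.25. Cost to patient: €127.25. OOP to date €401.25.
#3 (€1,584): deductible already satisfied, so patient's share is 25% × €1,584 = €396. Cost to patient: €396. OOP to date €797.25.

€396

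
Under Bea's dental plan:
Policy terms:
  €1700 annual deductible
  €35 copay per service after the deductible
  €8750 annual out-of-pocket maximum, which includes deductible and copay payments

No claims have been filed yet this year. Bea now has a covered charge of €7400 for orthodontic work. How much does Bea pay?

€1735

Deductible not yet touched, so the first €1700 of the bill goes to the deductible.
The remaining €5700 (= €7400 − €1700) moves to the copay.
Copay on this service: €35.
That puts the patient's cost at €1700 + €35 = €1735 before any cap.
Year-to-date out-of-pocket becomes €0 + €1735 = €1735, still under the €8750 maximum, so no cap applies.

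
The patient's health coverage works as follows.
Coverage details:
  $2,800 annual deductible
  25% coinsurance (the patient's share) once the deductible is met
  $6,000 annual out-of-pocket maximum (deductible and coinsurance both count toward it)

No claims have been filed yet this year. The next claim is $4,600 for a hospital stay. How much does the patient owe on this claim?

Deductible not yet touched, so the first $2,800 of the bill goes to the deductible.
The remaining $1,800 (= $4,600 − $2,800) moves to coinsurance.
Coinsurance: $1,800 × 25% = $450.
Patient responsibility before any cap: $2,800 + $450 = $3,250.
Total out-of-pocket so far would be $0 + $3,250 = $3,250, below the $6,000 cap — no reduction.

$3,250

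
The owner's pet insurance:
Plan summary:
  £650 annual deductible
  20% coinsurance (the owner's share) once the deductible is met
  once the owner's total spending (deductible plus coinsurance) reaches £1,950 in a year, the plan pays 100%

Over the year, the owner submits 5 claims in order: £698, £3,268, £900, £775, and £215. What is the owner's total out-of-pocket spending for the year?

Bill 1, £698: £650 to deductible, leaving £48; owner's 20% is £9.60. Owner pays £659.60; OOP now £659.60.
Bill 2, £3,268: deductible already satisfied, so owner's share is 20% × £3,268 = £653.60. Owner owes £653.60 (running OOP £1,313.20).
Bill 3, £900: deductible already satisfied, so owner's share is 20% × £900 = £180. Cost to owner: £180. OOP to date £1,493.20.
Bill 4, £775: deductible met; 20% of £775 = £155. Cost to owner: £155. OOP to date £1,648.20.
Bill 5, £215: deductible met; 20% of £215 = £43. Cost to owner: £43. OOP to date £1,691.20.
Summing the owner's payments: £659.60 + £653.60 + £180 + £155 + £43 = £1,691.20.

£1,691.20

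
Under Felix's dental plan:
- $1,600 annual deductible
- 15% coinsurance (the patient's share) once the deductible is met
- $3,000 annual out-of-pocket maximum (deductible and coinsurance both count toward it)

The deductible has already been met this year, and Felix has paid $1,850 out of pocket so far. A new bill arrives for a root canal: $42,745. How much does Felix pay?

The deductible is already satisfied, so the full bill goes to coinsurance.
Coinsurance: $42,745 × 15% = $6,411.75.
That would bring total out-of-pocket to $8,261.75, past the $3,000 cap. The patient is capped at $3,000 − $1,850 = $1,150 on this claim.

$1,150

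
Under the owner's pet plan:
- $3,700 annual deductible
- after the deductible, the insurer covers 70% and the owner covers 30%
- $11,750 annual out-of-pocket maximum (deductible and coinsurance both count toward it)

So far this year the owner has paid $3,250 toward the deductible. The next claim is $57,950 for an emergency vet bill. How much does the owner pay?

$8,500

Remaining deductible: $3,700 − $3,250 = $450.
The remaining $57,500 (= $57,950 − $450) moves to coinsurance.
Coinsurance: $57,500 × 30% = $17,250.
That puts the owner's cost at $450 + $17,250 = $17,700 before any cap.
Year-to-date out-of-pocket would reach $3,250 + $17,700 = $20,950, above the $11,750 maximum, so the owner pays only $11,750 − $3,250 = $8,500.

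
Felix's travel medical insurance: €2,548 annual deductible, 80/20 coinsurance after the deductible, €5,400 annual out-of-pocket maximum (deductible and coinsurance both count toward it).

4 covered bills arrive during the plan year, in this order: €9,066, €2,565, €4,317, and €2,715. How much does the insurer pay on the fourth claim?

#1 (€9,066): €2,548 to deductible, leaving €6,518; coinsurance €6,518 × 20% = €1,303.60. Traveler owes €3,851.60 (running OOP €3,851.60). Plan pays €9,066 − €3,851.60 = €5,214.40.
#2 (€2,565): deductible met; 20% of €2,565 = €513. Cost to traveler: €513. OOP to date €4,364.60. Insurer: €2,565 − €513 = €2,052.
#3 (€4,317): deductible already satisfied, so traveler's share is 20% × €4,317 = €863.40. Traveler owes €863.40 (running OOP €5,228). Plan pays €4,317 − €863.40 = €3,453.60.
#4 (€2,715): 20% coinsurance on €2,715 = €543. Adding that to €5,228 gives €5,771, past the €5,400 cap; traveler pays only €5,400 − €5,228 = €172. Plan pays €2,715 − €172 = €2,543.

€2,543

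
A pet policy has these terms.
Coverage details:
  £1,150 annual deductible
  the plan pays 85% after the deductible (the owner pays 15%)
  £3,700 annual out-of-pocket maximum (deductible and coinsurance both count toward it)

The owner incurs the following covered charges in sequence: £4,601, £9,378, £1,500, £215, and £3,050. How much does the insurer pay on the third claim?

£1,275

Claim 1 — £4,601: deductible takes £1,150, £3,451 remains; owner's 15% is £517.65. Owner owes £1,667.65 (running OOP £1,667.65). Plan pays £4,601 − £1,667.65 = £2,933.35.
Claim 2 — £9,378: deductible already satisfied, so owner's share is 15% × £9,378 = £1,406.70. Owner owes £1,406.70 (running OOP £3,074.35). Insurer: £9,378 − £1,406.70 = £7,971.30.
Claim 3 — £1,500: 15% coinsurance on £1,500 = £225. Owner pays £225; OOP now £3,299.35. Plan pays £1,500 − £225 = £1,275.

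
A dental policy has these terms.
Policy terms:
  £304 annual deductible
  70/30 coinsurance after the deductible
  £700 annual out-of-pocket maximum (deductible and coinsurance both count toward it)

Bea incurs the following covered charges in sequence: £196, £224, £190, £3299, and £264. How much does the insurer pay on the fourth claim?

Claim 1 — £196: fully absorbed by the deductible. Patient pays £196; OOP now £196. Plan pays £196 − £196 = £0.
Claim 2 — £224: £108 to deductible, leaving £116; 30% of £116 = £34.80. Cost to patient: £142.80. OOP to date £338.80. Insurer: £224 − £142.80 = £81.20.
Claim 3 — £190: deductible already satisfied, so patient's share is 30% × £190 = £57. Cost to patient: £57. OOP to date £395.80. Insurer: £190 − £57 = £133.
Claim 4 — £3299: deductible met; 30% of £3299 = £989.70. Adding that to £395.80 gives £1385.50, past the £700 cap; patient pays only £700 − £395.80 = £304.20. Plan pays £3299 − £304.20 = £2994.80.

£2994.80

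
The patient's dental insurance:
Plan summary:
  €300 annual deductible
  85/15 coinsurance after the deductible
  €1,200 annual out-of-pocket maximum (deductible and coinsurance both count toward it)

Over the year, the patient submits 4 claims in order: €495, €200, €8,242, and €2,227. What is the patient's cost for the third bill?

Claim 1 (€495): deductible takes €300, €195 remains; coinsurance €195 × 15% = €29.25. Patient pays €329.25; OOP now €329.25.
Claim 2 (€200): deductible already satisfied, so patient's share is 15% × €200 = €30. Patient owes €30 (running OOP €359.25).
Claim 3 (€8,242): deductible already satisfied, so patient's share is 15% × €8,242 = €1,236.30. That would push OOP to €1,595.55, over the €1,200 cap, so patient pays €1,200 − €359.25 = €840.75.

€840.75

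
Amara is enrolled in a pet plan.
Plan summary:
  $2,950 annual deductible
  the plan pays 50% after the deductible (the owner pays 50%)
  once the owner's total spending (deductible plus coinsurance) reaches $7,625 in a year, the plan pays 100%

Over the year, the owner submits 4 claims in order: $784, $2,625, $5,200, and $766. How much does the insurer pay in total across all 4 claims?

$3,212.50

Claim 1 ($784): all of it applies to the deductible. Cost to owner: $784. OOP to date $784. Insurer: $784 − $784 = $0.
Claim 2 ($2,625): deductible takes $2,166, $459 remains; owner's 50% is $229.50. Cost to owner: $2,395.50. OOP to date $3,179.50. Plan pays $2,625 − $2,395.50 = $229.50.
Claim 3 ($5,200): deductible already satisfied, so owner's share is 50% × $5,200 = $2,600. Cost to owner: $2,600. OOP to date $5,779.50. Insurer: $5,200 − $2,600 = $2,600.
Claim 4 ($766): deductible already satisfied, so owner's share is 50% × $766 = $383. Owner owes $383 (running OOP $6,162.50). Plan pays $766 − $383 = $383.
Insurer total = bills − owner's total = $9,375 − $6,162.50 = $3,212.50.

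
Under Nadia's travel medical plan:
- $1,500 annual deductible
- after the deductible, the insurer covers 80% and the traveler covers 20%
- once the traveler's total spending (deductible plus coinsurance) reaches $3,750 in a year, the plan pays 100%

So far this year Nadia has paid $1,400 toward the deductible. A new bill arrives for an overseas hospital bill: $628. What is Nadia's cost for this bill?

Remaining deductible: $1,500 − $1,400 = $100.
That leaves $628 − $100 = $528 for coinsurance.
Coinsurance: $528 × 20% = $105.60.
So the traveler owes $100 + $105.60 = $205.60 before any cap.
Year-to-date out-of-pocket becomes $1,400 + $205.60 = $1,605.60, still under the $3,750 maximum, so no cap applies.

$205.60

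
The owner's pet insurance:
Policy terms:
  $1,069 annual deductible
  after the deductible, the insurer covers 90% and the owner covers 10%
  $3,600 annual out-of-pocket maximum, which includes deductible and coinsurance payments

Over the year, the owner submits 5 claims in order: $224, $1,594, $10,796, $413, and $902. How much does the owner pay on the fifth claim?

$90.20

#1 ($224): all of it applies to the deductible. Owner pays $224; OOP now $224.
#2 ($1,594): deductible takes $845, $749 remains; owner's 10% is $74.90. Cost to owner: $919.90. OOP to date $1,143.90.
#3 ($10,796): 10% coinsurance on $10,796 = $1,079.60. Owner owes $1,079.60 (running OOP $2,223.50).
#4 ($413): deductible met; 10% of $413 = $41.30. Owner pays $41.30; OOP now $2,264.80.
#5 ($902): 10% coinsurance on $902 = $90.20. Owner pays $90.20; OOP now $2,355.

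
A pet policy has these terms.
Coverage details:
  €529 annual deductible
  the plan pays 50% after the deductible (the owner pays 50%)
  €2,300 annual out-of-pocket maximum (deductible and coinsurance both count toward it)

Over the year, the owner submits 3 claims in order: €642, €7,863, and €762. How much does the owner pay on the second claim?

€1,714.50

Bill 1, €642: €529 to deductible, leaving €113; coinsurance €113 × 50% = €56.50. Owner pays €585.50; OOP now €585.50.
Bill 2, €7,863: deductible already satisfied, so owner's share is 50% × €7,863 = €3,931.50. That would push OOP to €4,517, over the €2,300 cap, so owner pays €2,300 − €585.50 = €1,714.50.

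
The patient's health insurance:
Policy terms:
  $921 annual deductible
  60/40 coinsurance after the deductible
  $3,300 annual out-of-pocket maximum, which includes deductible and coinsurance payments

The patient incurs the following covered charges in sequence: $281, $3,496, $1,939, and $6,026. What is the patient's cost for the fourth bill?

Claim 1 ($281): entire amount goes to the deductible. Cost to patient: $281. OOP to date $281.
Claim 2 ($3,496): $640 to deductible, leaving $2,856; coinsurance $2,856 × 40% = $1,142.40. Patient pays $1,782.40; OOP now $2,063.40.
Claim 3 ($1,939): deductible met; 40% of $1,939 = $775.60. Cost to patient: $775.60. OOP to date $2,839.
Claim 4 ($6,026): deductible already satisfied, so patient's share is 40% × $6,026 = $2,410.40. Adding that to $2,839 gives $5,249.40, past the $3,300 cap; patient pays only $3,300 − $2,839 = $461.

$461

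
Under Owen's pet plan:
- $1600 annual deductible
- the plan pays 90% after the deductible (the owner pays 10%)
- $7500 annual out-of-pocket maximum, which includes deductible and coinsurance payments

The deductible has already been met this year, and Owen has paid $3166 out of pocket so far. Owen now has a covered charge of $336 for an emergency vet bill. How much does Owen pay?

$33.60

The deductible is already satisfied, so the full bill goes to coinsurance.
10% of $336 = $33.60 falls to the owner.
Total out-of-pocket so far would be $3166 + $33.60 = $3199.60, below the $7500 cap — no reduction.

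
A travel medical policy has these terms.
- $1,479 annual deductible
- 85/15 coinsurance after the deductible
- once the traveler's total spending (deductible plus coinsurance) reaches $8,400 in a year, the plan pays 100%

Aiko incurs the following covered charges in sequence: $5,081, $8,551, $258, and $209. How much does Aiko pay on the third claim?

$38.70

Claim 1 — $5,081: $1,479 to deductible, leaving $3,602; coinsurance $3,602 × 15% = $540.30. Traveler owes $2,019.30 (running OOP $2,019.30).
Claim 2 — $8,551: deductible met; 15% of $8,551 = $1,282.65. Traveler pays $1,282.65; OOP now $3,301.95.
Claim 3 — $258: deductible already satisfied, so traveler's share is 15% × $258 = $38.70. Traveler owes $38.70 (running OOP $3,340.65).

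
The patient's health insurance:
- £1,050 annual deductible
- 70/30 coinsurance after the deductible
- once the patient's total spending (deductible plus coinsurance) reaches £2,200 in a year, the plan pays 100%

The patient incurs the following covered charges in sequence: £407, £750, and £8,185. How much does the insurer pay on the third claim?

£7,067.10

Claim 1 — £407: fully absorbed by the deductible. Patient owes £407 (running OOP £407). Plan pays £407 − £407 = £0.
Claim 2 — £750: £643 finishes the deductible; £107 goes to coinsurance; coinsurance £107 × 30% = £32.10. Cost to patient: £675.10. OOP to date £1,082.10. Insurer: £750 − £675.10 = £74.90.
Claim 3 — £8,185: deductible already satisfied, so patient's share is 30% × £8,185 = £2,455.50. Adding that to £1,082.10 gives £3,537.60, past the £2,200 cap; patient pays only £2,200 − £1,082.10 = £1,117.90. Insurer: £8,185 − £1,117.90 = £7,067.10.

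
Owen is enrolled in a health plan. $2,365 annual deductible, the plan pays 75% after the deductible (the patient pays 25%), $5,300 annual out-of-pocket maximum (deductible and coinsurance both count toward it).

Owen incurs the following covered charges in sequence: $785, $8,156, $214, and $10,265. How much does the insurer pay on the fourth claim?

$9,027.50

Claim 1 ($785): entire amount goes to the deductible. Patient owes $785 (running OOP $785). Insurer: $785 − $785 = $0.
Claim 2 ($8,156): $1,580 to deductible, leaving $6,576; 25% of $6,576 = $1,644. Cost to patient: $3,224. OOP to date $4,009. Insurer: $8,156 − $3,224 = $4,932.
Claim 3 ($214): deductible already satisfied, so patient's share is 25% × $214 = $53.50. Cost to patient: $53.50. OOP to date $4,062.50. Insurer: $214 − $53.50 = $160.50.
Claim 4 ($10,265): 25% coinsurance on $10,265 = $2,566.25. Adding that to $4,062.50 gives $6,628.75, past the $5,300 cap; patient pays only $5,300 − $4,062.50 = $1,237.50. Plan pays $10,265 − $1,237.50 = $9,027.50.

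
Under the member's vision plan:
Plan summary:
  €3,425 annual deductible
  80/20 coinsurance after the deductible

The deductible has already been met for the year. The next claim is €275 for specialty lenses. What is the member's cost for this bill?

€55

With the deductible met, the entire €275 is subject to coinsurance.
Coinsurance: €275 × 20% = €55.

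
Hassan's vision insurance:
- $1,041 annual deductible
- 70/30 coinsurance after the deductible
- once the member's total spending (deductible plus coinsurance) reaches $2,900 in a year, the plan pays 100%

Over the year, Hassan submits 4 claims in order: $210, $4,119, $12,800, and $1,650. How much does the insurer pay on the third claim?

Claim 1 ($210): fully absorbed by the deductible. Member pays $210; OOP now $210. Plan pays $210 − $210 = $0.
Claim 2 ($4,119): deductible takes $831, $3,288 remains; member's 30% is $986.40. Member pays $1,817.40; OOP now $2,027.40. Plan pays $4,119 − $1,817.40 = $2,301.60.
Claim 3 ($12,800): 30% coinsurance on $12,800 = $3,840. OOP would hit $5,867.40 > $2,900, so the cap limits the member to $2,900 − $2,027.40 = $872.60. Insurer: $12,800 − $872.60 = $11,927.40.

$11,927.40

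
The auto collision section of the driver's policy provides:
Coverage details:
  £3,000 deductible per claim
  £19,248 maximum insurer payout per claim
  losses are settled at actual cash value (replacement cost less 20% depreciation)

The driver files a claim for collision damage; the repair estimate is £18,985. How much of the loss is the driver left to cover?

At 20% depreciation, ACV = £18,985 − £3,797 = £15,188.
Subtract the deductible: £15,188 − £3,000 = £12,188.
That's under the £19,248 cap, so the insurer reimburses the full £12,188.
Driver's share is the uncovered remainder: £18,985 − £12,188 = £6,797.

£6,797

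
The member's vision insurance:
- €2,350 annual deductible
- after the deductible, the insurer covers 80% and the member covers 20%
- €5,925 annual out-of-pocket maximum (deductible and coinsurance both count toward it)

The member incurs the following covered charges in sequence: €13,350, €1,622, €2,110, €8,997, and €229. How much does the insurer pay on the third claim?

€1,688

Bill 1, €13,350: €2,350 finishes the deductible; €11,000 goes to coinsurance; 20% of €11,000 = €2,200. Member pays €4,550; OOP now €4,550. Insurer: €13,350 − €4,550 = €8,800.
Bill 2, €1,622: 20% coinsurance on €1,622 = €324.40. Cost to member: €324.40. OOP to date €4,874.40. Plan pays €1,622 − €324.40 = €1,297.60.
Bill 3, €2,110: 20% coinsurance on €2,110 = €422. Cost to member: €422. OOP to date €5,296.40. Insurer: €2,110 − €422 = €1,688.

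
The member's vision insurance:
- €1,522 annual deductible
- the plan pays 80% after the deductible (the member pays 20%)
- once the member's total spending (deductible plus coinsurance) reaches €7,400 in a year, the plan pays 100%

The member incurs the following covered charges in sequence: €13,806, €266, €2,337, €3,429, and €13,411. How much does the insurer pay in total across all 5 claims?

€25,849

Claim 1 (€13,806): €1,522 finishes the deductible; €12,284 goes to coinsurance; member's 20% is €2,456.80. Member owes €3,978.80 (running OOP €3,978.80). Insurer: €13,806 − €3,978.80 = €9,827.20.
Claim 2 (€266): deductible already satisfied, so member's share is 20% × €266 = €53.20. Member pays €53.20; OOP now €4,032. Plan pays €266 − €53.20 = €212.80.
Claim 3 (€2,337): 20% coinsurance on €2,337 = €467.40. Member pays €467.40; OOP now €4,499.40. Plan pays €2,337 − €467.40 = €1,869.60.
Claim 4 (€3,429): deductible already satisfied, so member's share is 20% × €3,429 = €685.80. Member pays €685.80; OOP now €5,185.20. Plan pays €3,429 − €685.80 = €2,743.20.
Claim 5 (€13,411): 20% coinsurance on €13,411 = €2,682.20. Adding that to €5,185.20 gives €7,867.40, past the €7,400 cap; member pays only €7,400 − €5,185.20 = €2,214.80. Plan pays €13,411 − €2,214.80 = €11,196.20.
Insurer total = bills − member's total = €33,249 − €7,400 = €25,849.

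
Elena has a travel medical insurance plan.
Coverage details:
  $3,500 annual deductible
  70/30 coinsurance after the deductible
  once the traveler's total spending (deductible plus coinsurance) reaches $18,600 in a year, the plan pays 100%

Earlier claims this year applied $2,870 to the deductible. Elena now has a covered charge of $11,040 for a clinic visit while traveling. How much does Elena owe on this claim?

Deductible still to meet: $3,500 − $2,870 = $630.
That leaves $11,040 − $630 = $10,410 for coinsurance.
30% of $10,410 = $3,123 falls to the traveler.
Traveler responsibility before any cap: $630 + $3,123 = $3,753.
Total out-of-pocket so far would be $2,870 + $3,753 = $6,623, below the $18,600 cap — no reduction.

$3,753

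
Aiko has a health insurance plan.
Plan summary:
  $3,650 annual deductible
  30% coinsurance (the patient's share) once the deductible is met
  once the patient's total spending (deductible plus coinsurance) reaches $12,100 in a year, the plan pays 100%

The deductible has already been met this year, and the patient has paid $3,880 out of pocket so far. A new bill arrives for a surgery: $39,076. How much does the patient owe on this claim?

With the deductible met, the entire $39,076 is subject to coinsurance.
Patient's 30% share of $39,076 is $11,722.80.
Adding $11,722.80 to the $3,880 already spent would give $15,602.80, which exceeds the $12,100 cap; the patient pays just $12,100 − $3,880 = $8,220.

$8,220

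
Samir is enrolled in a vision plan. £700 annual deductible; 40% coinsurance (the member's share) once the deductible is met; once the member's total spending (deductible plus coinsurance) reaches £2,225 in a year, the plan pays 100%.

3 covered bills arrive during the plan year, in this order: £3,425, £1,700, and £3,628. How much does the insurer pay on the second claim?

Claim 1 (£3,425): deductible takes £700, £2,725 remains; 40% of £2,725 = £1,090. Member owes £1,790 (running OOP £1,790). Plan pays £3,425 − £1,790 = £1,635.
Claim 2 (£1,700): deductible already satisfied, so member's share is 40% × £1,700 = £680. Adding that to £1,790 gives £2,470, past the £2,225 cap; member pays only £2,225 − £1,790 = £435. Plan pays £1,700 − £435 = £1,265.

£1,265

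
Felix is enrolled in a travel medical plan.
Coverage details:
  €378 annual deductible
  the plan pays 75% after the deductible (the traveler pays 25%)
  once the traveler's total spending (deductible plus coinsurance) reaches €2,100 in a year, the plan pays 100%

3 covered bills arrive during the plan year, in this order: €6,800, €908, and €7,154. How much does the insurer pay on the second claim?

Claim 1 — €6,800: €378 finishes the deductible; €6,422 goes to coinsurance; traveler's 25% is €1,605.50. Cost to traveler: €1,983.50. OOP to date €1,983.50. Plan pays €6,800 − €1,983.50 = €4,816.50.
Claim 2 — €908: deductible met; 25% of €908 = €227. Adding that to €1,983.50 gives €2,210.50, past the €2,100 cap; traveler pays only €2,100 − €1,983.50 = €116.50. Plan pays €908 − €116.50 = €791.50.

€791.50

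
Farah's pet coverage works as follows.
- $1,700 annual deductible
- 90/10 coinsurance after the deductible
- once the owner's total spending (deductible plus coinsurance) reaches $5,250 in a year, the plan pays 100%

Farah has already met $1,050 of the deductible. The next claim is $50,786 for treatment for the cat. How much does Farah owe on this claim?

Deductible still to meet: $1,700 − $1,050 = $650.
The remaining $50,136 (= $50,786 − $650) moves to coinsurance.
10% of $50,136 = $5,013.60 falls to the owner.
Owner responsibility before any cap: $650 + $5,013.60 = $5,663.60.
Year-to-date out-of-pocket would reach $1,050 + $5,663.60 = $6,713.60, above the $5,250 maximum, so the owner pays only $5,250 − $1,050 = $4,200.

$4,200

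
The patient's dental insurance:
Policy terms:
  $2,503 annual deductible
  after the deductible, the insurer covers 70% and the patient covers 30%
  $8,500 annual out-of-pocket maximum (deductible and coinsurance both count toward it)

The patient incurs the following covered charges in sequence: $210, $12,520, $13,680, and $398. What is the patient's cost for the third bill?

Claim 1 ($210): fully absorbed by the deductible. Patient pays $210; OOP now $210.
Claim 2 ($12,520): $2,293 finishes the deductible; $10,227 goes to coinsurance; coinsurance $10,227 × 30% = $3,068.10. Patient owes $5,361.10 (running OOP $5,571.10).
Claim 3 ($13,680): deductible already satisfied, so patient's share is 30% × $13,680 = $4,104. OOP would hit $9,675.10 > $8,500, so the cap limits the patient to $8,500 − $5,571.10 = $2,928.90.

$2,928.90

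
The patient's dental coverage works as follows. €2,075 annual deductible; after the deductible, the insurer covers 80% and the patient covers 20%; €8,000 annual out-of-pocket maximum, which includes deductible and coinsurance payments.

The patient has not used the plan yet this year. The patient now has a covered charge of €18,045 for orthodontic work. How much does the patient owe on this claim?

The full €2,075 deductible is still open; €2,075 of this bill applies to it.
After the €2,075 deductible portion, €18,045 − €2,075 = €15,970 is subject to coinsurance.
20% of €15,970 = €3,194 falls to the patient.
That puts the patient's cost at €2,075 + €3,194 = €5,269 before any cap.
Total out-of-pocket so far would be €0 + €5,269 = €5,269, below the €8,000 cap — no reduction.

€5,269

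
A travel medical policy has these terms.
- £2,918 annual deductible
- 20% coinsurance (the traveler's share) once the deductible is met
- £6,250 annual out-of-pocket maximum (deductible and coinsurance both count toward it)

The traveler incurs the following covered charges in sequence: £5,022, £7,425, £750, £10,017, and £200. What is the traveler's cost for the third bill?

Claim 1 — £5,022: £2,918 to deductible, leaving £2,104; coinsurance £2,104 × 20% = £420.80. Cost to traveler: £3,338.80. OOP to date £3,338.80.
Claim 2 — £7,425: deductible met; 20% of £7,425 = £1,485. Traveler pays £1,485; OOP now £4,823.80.
Claim 3 — £750: deductible already satisfied, so traveler's share is 20% × £750 = £150. Cost to traveler: £150. OOP to date £4,973.80.

£150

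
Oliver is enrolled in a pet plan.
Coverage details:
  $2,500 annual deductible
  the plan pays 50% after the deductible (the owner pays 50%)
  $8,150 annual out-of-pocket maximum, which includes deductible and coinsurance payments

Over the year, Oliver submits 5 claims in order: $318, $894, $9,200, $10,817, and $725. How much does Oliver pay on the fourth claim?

$1,694

#1 ($318): fully absorbed by the deductible. Owner pays $318; OOP now $318.
#2 ($894): all of it applies to the deductible. Owner pays $894; OOP now $1,212.
#3 ($9,200): $1,288 to deductible, leaving $7,912; coinsurance $7,912 × 50% = $3,956. Cost to owner: $5,244. OOP to date $6,456.
#4 ($10,817): deductible met; 50% of $10,817 = $5,408.50. OOP would hit $11,864.50 > $8,150, so the cap limits the owner to $8,150 − $6,456 = $1,694.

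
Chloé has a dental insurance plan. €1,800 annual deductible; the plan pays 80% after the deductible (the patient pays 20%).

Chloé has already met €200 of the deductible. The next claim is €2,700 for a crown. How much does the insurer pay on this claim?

€880

Remaining deductible: €1,800 − €200 = €1,600.
That leaves €2,700 − €1,600 = €1,100 for coinsurance.
Patient's 20% share of €1,100 is €220.
So the patient owes €1,600 + €220 = €1,820.
The plan picks up €2,700 − €1,820 = €880.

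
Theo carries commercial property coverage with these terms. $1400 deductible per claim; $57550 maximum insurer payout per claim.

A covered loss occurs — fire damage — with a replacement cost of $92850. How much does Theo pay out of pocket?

Subtract the deductible: $92850 − $1400 = $91450.
$91450 exceeds the $57550 limit, so the insurer pays the limit: $57550.
The business bears the rest of the original loss: $92850 − $57550 = $35300.

$35300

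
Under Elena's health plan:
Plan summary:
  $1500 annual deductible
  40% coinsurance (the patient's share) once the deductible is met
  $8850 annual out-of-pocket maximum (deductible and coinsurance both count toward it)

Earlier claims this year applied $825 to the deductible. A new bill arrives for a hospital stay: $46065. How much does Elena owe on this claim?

$825 of the $1500 deductible is already met, leaving $675.
After the $675 deductible portion, $46065 − $675 = $45390 is subject to coinsurance.
40% of $45390 = $18156 falls to the patient.
That puts the patient's cost at $675 + $18156 = $18831 before any cap.
Adding $18831 to the $825 already spent would give $19656, which exceeds the $8850 cap; the patient pays just $8850 − $825 = $8025.

$8025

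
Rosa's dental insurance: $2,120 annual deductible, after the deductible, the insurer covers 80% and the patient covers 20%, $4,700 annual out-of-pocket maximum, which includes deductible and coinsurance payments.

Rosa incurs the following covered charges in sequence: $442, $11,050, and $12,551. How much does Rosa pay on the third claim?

$705.60

#1 ($442): fully absorbed by the deductible. Patient pays $442; OOP now $442.
#2 ($11,050): $1,678 finishes the deductible; $9,372 goes to coinsurance; 20% of $9,372 = $1,874.40. Cost to patient: $3,552.40. OOP to date $3,994.40.
#3 ($12,551): deductible already satisfied, so patient's share is 20% × $12,551 = $2,510.20. That would push OOP to $6,504.60, over the $4,700 cap, so patient pays $4,700 − $3,994.40 = $705.60.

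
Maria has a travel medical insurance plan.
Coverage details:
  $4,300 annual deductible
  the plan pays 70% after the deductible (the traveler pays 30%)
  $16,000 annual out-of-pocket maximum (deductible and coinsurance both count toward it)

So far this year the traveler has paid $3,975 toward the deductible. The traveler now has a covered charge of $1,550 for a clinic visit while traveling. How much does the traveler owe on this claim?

$3,975 of the $4,300 deductible is already met, leaving $325.
After the $325 deductible portion, $1,550 − $325 = $1,225 is subject to coinsurance.
30% of $1,225 = $367.50 falls to the traveler.
Traveler responsibility before any cap: $325 + $367.50 = $692.50.
Total out-of-pocket so far would be $3,975 + $692.50 = $4,667.50, below the $16,000 cap — no reduction.

$692.50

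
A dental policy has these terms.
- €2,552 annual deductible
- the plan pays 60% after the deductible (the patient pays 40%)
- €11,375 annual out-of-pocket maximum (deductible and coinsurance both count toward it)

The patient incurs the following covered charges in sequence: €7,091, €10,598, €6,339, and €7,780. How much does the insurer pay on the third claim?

€3,803.40

#1 (€7,091): €2,552 finishes the deductible; €4,539 goes to coinsurance; 40% of €4,539 = €1,815.60. Patient owes €4,367.60 (running OOP €4,367.60). Plan pays €7,091 − €4,367.60 = €2,723.40.
#2 (€10,598): 40% coinsurance on €10,598 = €4,239.20. Cost to patient: €4,239.20. OOP to date €8,606.80. Plan pays €10,598 − €4,239.20 = €6,358.80.
#3 (€6,339): deductible met; 40% of €6,339 = €2,535.60. Patient pays €2,535.60; OOP now €11,142.40. Insurer: €6,339 − €2,535.60 = €3,803.40.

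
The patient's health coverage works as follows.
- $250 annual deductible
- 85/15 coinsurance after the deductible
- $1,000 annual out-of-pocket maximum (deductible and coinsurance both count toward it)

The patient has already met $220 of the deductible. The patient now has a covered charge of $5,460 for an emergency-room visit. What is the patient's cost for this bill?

$780

Remaining deductible: $250 − $220 = $30.
After the $30 deductible portion, $5,460 − $30 = $5,430 is subject to coinsurance.
Patient's 15% share of $5,430 is $814.50.
Patient responsibility before any cap: $30 + $814.50 = $844.50.
Adding $844.50 to the $220 already spent would give $1,064.50, which exceeds the $1,000 cap; the patient pays just $1,000 − $220 = $780.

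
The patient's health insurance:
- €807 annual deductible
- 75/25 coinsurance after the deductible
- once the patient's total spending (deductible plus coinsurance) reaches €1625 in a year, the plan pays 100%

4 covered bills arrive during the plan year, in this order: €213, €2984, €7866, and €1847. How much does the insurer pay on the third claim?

Bill 1, €213: fully absorbed by the deductible. Patient pays €213; OOP now €213. Plan pays €213 − €213 = €0.
Bill 2, €2984: €594 finishes the deductible; €2390 goes to coinsurance; 25% of €2390 = €597.50. Patient owes €1191.50 (running OOP €1404.50). Plan pays €2984 − €1191.50 = €1792.50.
Bill 3, €7866: deductible met; 25% of €7866 = €1966.50. Adding that to €1404.50 gives €3371, past the €1625 cap; patient pays only €1625 − €1404.50 = €220.50. Plan pays €7866 − €220.50 = €7645.50.

€7645.50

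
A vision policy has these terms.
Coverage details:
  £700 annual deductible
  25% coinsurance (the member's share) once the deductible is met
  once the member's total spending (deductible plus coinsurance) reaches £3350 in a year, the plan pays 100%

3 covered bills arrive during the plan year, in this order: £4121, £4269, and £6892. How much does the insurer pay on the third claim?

£6164.50

Bill 1, £4121: £700 to deductible, leaving £3421; member's 25% is £855.25. Member pays £1555.25; OOP now £1555.25. Plan pays £4121 − £1555.25 = £2565.75.
Bill 2, £4269: 25% coinsurance on £4269 = £1067.25. Cost to member: £1067.25. OOP to date £2622.50. Plan pays £4269 − £1067.25 = £3201.75.
Bill 3, £6892: 25% coinsurance on £6892 = £1723. OOP would hit £4345.50 > £3350, so the cap limits the member to £3350 − £2622.50 = £727.50. Plan pays £6892 − £727.50 = £6164.50.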